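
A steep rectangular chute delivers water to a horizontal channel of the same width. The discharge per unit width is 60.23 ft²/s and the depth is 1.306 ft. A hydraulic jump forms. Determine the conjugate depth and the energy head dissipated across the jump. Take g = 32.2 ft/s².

V₁ = q/y₁ = 60.23/1.306 = 46.12 ft/s. Fr₁ = V₁/√(g·y₁) = 46.12/√(32.2×1.306) = 7.112.
Conjugate-depth relation: y₂/y₁ = ½[√(1 + 8Fr₁²) − 1] = ½[√405.60 − 1] = 9.570.
y₂ = 9.570 × 1.306 = 12.50 ft.
Head loss: ΔE = (y₂ − y₁)³/(4y₁y₂) = (12.50 − 1.306)³/(4×1.306×12.50) = 1402/65.29 = 21.47 ft.

y₂ = 12.50 ft; ΔE = 21.47 ft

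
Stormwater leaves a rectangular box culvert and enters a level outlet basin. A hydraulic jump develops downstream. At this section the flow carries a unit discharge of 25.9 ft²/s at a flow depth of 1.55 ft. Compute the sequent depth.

y₂ = 4.47 ft

V₁ = q/y₁ = 25.9/1.55 = 16.7 ft/s. Fr₁ = V₁/√(g·y₁) = 16.7/√(32.2×1.55) = 2.37.
By Bélanger, y₂/y₁ = ½[√(1 + 8Fr₁²) − 1] = ½[√45.75 − 1] = 2.88.
y₂ = 2.88 × 1.55 = 4.47 ft.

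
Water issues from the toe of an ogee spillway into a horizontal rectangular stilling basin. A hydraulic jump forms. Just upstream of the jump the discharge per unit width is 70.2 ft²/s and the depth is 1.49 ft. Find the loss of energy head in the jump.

ΔE = 21.9 ft

V₁ = q/y₁ = 70.2/1.49 = 47.1 ft/s. Fr₁ = V₁/√(g·y₁) = 47.1/√(32.2×1.49) = 6.80.
By Bélanger, y₂/y₁ = ½[√(1 + 8Fr₁²) − 1] = ½[√371.1 − 1] = 9.13.
y₂ = 9.13 × 1.49 = 13.6 ft.
Head loss: ΔE = (y₂ − y₁)³/(4y₁y₂) = (13.6 − 1.49)³/(4×1.49×13.6) = 1779/81.1 = 21.9 ft.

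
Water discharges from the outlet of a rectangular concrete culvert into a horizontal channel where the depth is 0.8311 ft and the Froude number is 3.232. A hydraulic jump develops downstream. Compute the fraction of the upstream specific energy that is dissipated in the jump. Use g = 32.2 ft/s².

ΔE/E₁ = 0.291 (29.1%)

Fr₁ = 3.232 (given).
Sequent-depth ratio: y₂/y₁ = ½[√(1 + 8Fr₁²) − 1] = ½[√84.567 − 1] = 4.098.
y₂ = 4.098 × 0.8311 = 3.406 ft.
E₁ = y₁(1 + Fr₁²/2) = 0.8311×(1 + 3.232²/2) = 5.172 ft. ΔE = (y₂ − y₁)³/(4y₁y₂) = 1.508 ft. ΔE/E₁ = 1.508/5.172 = 0.291.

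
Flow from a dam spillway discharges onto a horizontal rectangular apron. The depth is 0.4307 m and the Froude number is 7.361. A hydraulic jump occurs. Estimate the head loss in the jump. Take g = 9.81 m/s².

ΔE = 7.707 m

Fr₁ = 7.361 (given).
Bélanger equation: y₂/y₁ = ½[√(1 + 8Fr₁²) − 1] = ½[√434.47 − 1] = 9.922.
y₂ = 9.922 × 0.4307 = 4.273 m.
Head loss: ΔE = (y₂ − y₁)³/(4y₁y₂) = (4.273 − 0.4307)³/(4×0.4307×4.273) = 56.74/7.362 = 7.707 m.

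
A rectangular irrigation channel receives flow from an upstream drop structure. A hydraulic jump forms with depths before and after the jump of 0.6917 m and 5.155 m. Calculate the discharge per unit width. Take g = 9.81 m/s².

q = 10.11 m²/s

For a rectangular channel the momentum equation gives q² = ½·g·y₁·y₂·(y₁ + y₂) = ½×9.81×0.6917×5.155×5.847 = 102.3.
q = √102.3 = 10.11 m²/s.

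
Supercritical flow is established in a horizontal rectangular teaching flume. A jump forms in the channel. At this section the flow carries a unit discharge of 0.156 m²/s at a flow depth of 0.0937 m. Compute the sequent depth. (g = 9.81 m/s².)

V₁ = q/y₁ = 0.156/0.0937 = 1.66 m/s. Fr₁ = V₁/√(g·y₁) = 1.66/√(9.81×0.0937) = 1.74.
Conjugate-depth relation: y₂/y₁ = ½[√(1 + 8Fr₁²) − 1] = ½[√25.12 − 1] = 2.01.
y₂ = 2.01 × 0.0937 = 0.188 m.

y₂ = 0.188 m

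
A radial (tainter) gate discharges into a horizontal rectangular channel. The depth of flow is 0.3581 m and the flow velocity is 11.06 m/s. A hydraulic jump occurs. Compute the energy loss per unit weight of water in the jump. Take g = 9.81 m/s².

Fr₁ = V₁/√(g·y₁) = 11.06/√(9.81×0.3581) = 5.901.
Conjugate-depth relation: y₂/y₁ = ½[√(1 + 8Fr₁²) − 1] = ½[√279.57 − 1] = 7.860.
y₂ = 7.860 × 0.3581 = 2.815 m.
Head loss: ΔE = (y₂ − y₁)³/(4y₁y₂) = (2.815 − 0.3581)³/(4×0.3581×2.815) = 14.83/4.032 = 3.677 m.

ΔE = 3.677 m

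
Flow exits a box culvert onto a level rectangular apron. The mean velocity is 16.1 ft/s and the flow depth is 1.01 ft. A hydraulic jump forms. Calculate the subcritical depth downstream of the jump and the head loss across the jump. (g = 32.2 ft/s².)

y₂ = 3.56 ft; ΔE = 1.15 ft

Fr₁ = V₁/√(g·y₁) = 16.1/√(32.2×1.01) = 2.82.
Bélanger equation: y₂/y₁ = ½[√(1 + 8Fr₁²) − 1] = ½[√64.76 − 1] = 3.52.
y₂ = 3.52 × 1.01 = 3.56 ft.
Head loss: ΔE = (y₂ − y₁)³/(4y₁y₂) = (3.56 − 1.01)³/(4×1.01×3.56) = 16.6/14.4 = 1.15 ft.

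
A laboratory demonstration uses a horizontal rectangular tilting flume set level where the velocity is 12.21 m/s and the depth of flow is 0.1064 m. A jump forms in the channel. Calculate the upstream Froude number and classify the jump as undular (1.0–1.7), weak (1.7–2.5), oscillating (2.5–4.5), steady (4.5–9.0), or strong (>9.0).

Fr₁ = V₁/√(g·y₁) = 12.21/√(9.81×0.1064) = 11.95.
Fr₁ = 11.95 lies in the strong range.

Fr₁ = 11.95; strong jump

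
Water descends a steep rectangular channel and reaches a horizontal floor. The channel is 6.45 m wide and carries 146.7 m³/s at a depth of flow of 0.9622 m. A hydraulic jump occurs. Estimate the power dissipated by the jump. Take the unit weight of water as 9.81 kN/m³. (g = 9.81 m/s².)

P = 27599 kW

q = Q/b = 146.7/6.45 = 22.74 m²/s; V₁ = q/y₁ = 23.64 m/s. Fr₁ = V₁/√(g·y₁) = 7.694.
From the momentum equation for a rectangular channel, y₂/y₁ = ½[√(1 + 8Fr₁²) − 1] = ½[√474.55 − 1] = 10.39.
y₂ = 10.39 × 0.9622 = 9.999 m.
Head loss: ΔE = (y₂ − y₁)³/(4y₁y₂) = (9.999 − 0.9622)³/(4×0.9622×9.999) = 738.0/38.49 = 19.18 m.
P = γ·Q·ΔE = 9.81 × 146.7 × 19.18 = 27599 kW.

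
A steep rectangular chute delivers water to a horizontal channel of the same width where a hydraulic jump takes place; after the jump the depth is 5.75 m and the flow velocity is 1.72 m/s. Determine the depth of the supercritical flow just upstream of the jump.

y₁ = 0.550 m

Fr₂ = V₂/√(g·y₂) = 1.72/√(9.81×5.75) = 0.229.
From the momentum equation (using Fr₂), y₁/y₂ = ½[√(1 + 8Fr₂²) − 1] = ½[√1.420 − 1] = 0.0957.
y₁ = 0.0957 × 5.75 = 0.550 m.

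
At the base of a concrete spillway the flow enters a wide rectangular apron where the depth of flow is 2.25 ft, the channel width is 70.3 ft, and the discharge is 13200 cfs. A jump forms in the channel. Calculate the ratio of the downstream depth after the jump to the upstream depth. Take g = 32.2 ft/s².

q = Q/b = 13200/70.3 = 188 ft²/s; V₁ = q/y₁ = 83.5 ft/s. Fr₁ = V₁/√(g·y₁) = 9.80.
From the momentum equation for a rectangular channel, y₂/y₁ = ½[√(1 + 8Fr₁²) − 1] = ½[√770.0 − 1] = 13.4.

y₂/y₁ = 13.4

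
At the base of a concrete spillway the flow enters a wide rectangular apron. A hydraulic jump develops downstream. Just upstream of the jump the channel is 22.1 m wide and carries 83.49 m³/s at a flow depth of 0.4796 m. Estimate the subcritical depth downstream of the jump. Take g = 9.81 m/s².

q = Q/b = 83.49/22.1 = 3.778 m²/s; V₁ = q/y₁ = 7.877 m/s. Fr₁ = V₁/√(g·y₁) = 3.632.
Conjugate-depth relation: y₂/y₁ = ½[√(1 + 8Fr₁²) − 1] = ½[√106.50 − 1] = 4.660.
y₂ = 4.660 × 0.4796 = 2.235 m.

y₂ = 2.235 m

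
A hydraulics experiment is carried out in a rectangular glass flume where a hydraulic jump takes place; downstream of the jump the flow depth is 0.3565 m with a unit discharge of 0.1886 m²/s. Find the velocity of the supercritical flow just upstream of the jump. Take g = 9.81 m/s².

V₂ = q/y₂ = 0.1886/0.3565 = 0.5290 m/s; Fr₂ = V₂/√(g·y₂) = 0.2829.
Applying the sequent-depth relation in reverse, y₁/y₂ = ½[√(1 + 8Fr₂²) − 1] = ½[√1.6402 − 1] = 0.1404.
y₁ = 0.1404 × 0.3565 = 0.05004 m.
V₁ = q/y₁ = 0.1886/0.05004 = 3.769 m/s.

V₁ = 3.769 m/s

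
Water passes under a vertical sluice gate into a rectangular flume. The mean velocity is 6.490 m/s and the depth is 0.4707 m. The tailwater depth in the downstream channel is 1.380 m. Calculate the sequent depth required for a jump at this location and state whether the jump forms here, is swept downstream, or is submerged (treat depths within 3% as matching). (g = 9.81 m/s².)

Fr₁ = V₁/√(g·y₁) = 6.490/√(9.81×0.4707) = 3.020.
Conjugate-depth relation: y₂/y₁ = ½[√(1 + 8Fr₁²) − 1] = ½[√73.974 − 1] = 3.800.
y₂ = 3.800 × 0.4707 = 1.789 m.
Tailwater y_tw = 1.380 m: y_tw < y₂, so the jump is swept downstream.

y₂ = 1.789 m; the jump is swept downstream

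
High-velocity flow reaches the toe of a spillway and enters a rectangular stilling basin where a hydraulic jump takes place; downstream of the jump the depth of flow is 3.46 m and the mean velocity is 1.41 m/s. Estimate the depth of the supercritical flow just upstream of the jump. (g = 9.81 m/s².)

y₁ = 0.366 m

Fr₂ = V₂/√(g·y₂) = 1.41/√(9.81×3.46) = 0.242.
From the momentum equation (using Fr₂), y₁/y₂ = ½[√(1 + 8Fr₂²) − 1] = ½[√1.469 − 1] = 0.106.
y₁ = 0.106 × 3.46 = 0.366 m.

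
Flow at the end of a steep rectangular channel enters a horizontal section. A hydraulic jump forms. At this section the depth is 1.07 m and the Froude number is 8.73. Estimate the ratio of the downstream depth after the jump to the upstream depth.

Fr₁ = 8.73 (given).
Bélanger equation: y₂/y₁ = ½[√(1 + 8Fr₁²) − 1] = ½[√610.7 − 1] = 11.9.

y₂/y₁ = 11.9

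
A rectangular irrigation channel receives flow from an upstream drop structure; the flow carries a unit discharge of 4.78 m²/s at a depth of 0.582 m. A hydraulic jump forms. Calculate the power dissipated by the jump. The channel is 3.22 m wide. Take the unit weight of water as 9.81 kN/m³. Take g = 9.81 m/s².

P = 195 kW

V₁ = q/y₁ = 4.78/0.582 = 8.21 m/s. Fr₁ = V₁/√(g·y₁) = 8.21/√(9.81×0.582) = 3.44.
By Bélanger, y₂/y₁ = ½[√(1 + 8Fr₁²) − 1] = ½[√95.52 − 1] = 4.39.
y₂ = 4.39 × 0.582 = 2.55 m.
V₂ = q/y₂ = 4.78/2.55 = 1.87 m/s. E₁ = y₁ + V₁²/2g = 4.02 m; E₂ = y₂ + V₂²/2g = 2.73 m. ΔE = E₁ − E₂ = 1.29 m.
Q = q·b = 4.78 × 3.22 = 15.4 m³/s. P = γ·Q·ΔE = 9.81 × 15.4 × 1.29 = 195 kW.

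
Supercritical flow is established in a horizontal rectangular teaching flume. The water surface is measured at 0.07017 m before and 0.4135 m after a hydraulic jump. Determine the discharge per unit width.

For a rectangular channel the momentum equation gives q² = ½·g·y₁·y₂·(y₁ + y₂) = ½×9.81×0.07017×0.4135×0.4837 = 0.06884.
q = √0.06884 = 0.2624 m²/s.

q = 0.2624 m²/s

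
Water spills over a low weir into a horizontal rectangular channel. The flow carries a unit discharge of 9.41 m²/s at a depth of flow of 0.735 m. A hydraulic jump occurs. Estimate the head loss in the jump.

V₁ = q/y₁ = 9.41/0.735 = 12.8 m/s. Fr₁ = V₁/√(g·y₁) = 12.8/√(9.81×0.735) = 4.77.
From the momentum equation for a rectangular channel, y₂/y₁ = ½[√(1 + 8Fr₁²) − 1] = ½[√182.9 − 1] = 6.26.
y₂ = 6.26 × 0.735 = 4.60 m.
Head loss: ΔE = (y₂ − y₁)³/(4y₁y₂) = (4.60 − 0.735)³/(4×0.735×4.60) = 57.8/13.5 = 4.27 m.

ΔE = 4.27 m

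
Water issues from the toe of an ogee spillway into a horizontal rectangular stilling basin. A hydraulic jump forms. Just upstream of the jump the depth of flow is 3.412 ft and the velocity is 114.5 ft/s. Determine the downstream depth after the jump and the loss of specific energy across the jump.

y₂ = 51.03 ft; ΔE = 155.0 ft

Fr₁ = V₁/√(g·y₁) = 114.5/√(32.2×3.412) = 10.92.
From the momentum equation for a rectangular channel, y₂/y₁ = ½[√(1 + 8Fr₁²) − 1] = ½[√955.63 − 1] = 14.96.
y₂ = 14.96 × 3.412 = 51.03 ft.
Head loss: ΔE = (y₂ − y₁)³/(4y₁y₂) = (51.03 − 3.412)³/(4×3.412×51.03) = 107987/696.5 = 155.0 ft.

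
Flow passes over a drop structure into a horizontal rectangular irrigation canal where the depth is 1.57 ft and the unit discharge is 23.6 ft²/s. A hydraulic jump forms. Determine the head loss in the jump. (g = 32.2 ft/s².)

V₁ = q/y₁ = 23.6/1.57 = 15.0 ft/s. Fr₁ = V₁/√(g·y₁) = 15.0/√(32.2×1.57) = 2.11.
Conjugate-depth relation: y₂/y₁ = ½[√(1 + 8Fr₁²) − 1] = ½[√36.76 − 1] = 2.53.
y₂ = 2.53 × 1.57 = 3.97 ft.
V₂ = q/y₂ = 23.6/3.97 = 5.94 ft/s. E₁ = y₁ + V₁²/2g = 5.08 ft; E₂ = y₂ + V₂²/2g = 4.52 ft. ΔE = E₁ − E₂ = 0.557 ft.

ΔE = 0.557 ft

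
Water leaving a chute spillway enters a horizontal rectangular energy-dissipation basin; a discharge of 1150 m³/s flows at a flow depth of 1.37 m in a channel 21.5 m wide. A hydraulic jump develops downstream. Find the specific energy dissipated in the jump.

ΔE = 58.7 m

q = Q/b = 1150/21.5 = 53.5 m²/s; V₁ = q/y₁ = 39.0 m/s. Fr₁ = V₁/√(g·y₁) = 10.6.
Sequent-depth ratio: y₂/y₁ = ½[√(1 + 8Fr₁²) − 1] = ½[√908.4 − 1] = 14.6.
y₂ = 14.6 × 1.37 = 20.0 m.
Head loss: ΔE = (y₂ − y₁)³/(4y₁y₂) = (20.0 − 1.37)³/(4×1.37×20.0) = 6425/109 = 58.7 m.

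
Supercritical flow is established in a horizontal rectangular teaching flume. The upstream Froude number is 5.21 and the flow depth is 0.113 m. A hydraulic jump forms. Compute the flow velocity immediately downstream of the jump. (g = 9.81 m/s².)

V₂ = 0.797 m/s

Fr₁ = 5.21 (given).
By Bélanger, y₂/y₁ = ½[√(1 + 8Fr₁²) − 1] = ½[√218.2 − 1] = 6.88.
y₂ = 6.88 × 0.113 = 0.778 m.
V₁ = Fr₁·√(g·y₁) = 5.21×√(9.81×0.113) = 5.49 m/s; q = V₁·y₁ = 0.620 m²/s.
V₂ = q/y₂ = 0.620/0.778 = 0.797 m/s.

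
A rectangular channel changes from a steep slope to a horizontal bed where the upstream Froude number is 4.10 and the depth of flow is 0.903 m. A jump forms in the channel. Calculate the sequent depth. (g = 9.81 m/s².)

y₂ = 4.80 m

Fr₁ = 4.10 (given).
From the momentum equation for a rectangular channel, y₂/y₁ = ½[√(1 + 8Fr₁²) − 1] = ½[√135.5 − 1] = 5.32.
y₂ = 5.32 × 0.903 = 4.80 m.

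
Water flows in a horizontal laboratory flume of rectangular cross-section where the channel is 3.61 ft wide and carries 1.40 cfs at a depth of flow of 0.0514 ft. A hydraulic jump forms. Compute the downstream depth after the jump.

q = Q/b = 1.40/3.61 = 0.388 ft²/s; V₁ = q/y₁ = 7.54 ft/s. Fr₁ = V₁/√(g·y₁) = 5.86.
From the momentum equation for a rectangular channel, y₂/y₁ = ½[√(1 + 8Fr₁²) − 1] = ½[√276.2 − 1] = 7.81.
y₂ = 7.81 × 0.0514 = 0.401 ft.

y₂ = 0.401 ft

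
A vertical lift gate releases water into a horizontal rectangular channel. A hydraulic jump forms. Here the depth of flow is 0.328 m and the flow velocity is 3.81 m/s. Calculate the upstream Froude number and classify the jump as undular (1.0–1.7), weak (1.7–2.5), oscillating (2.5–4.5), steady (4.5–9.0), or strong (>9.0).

Fr₁ = V₁/√(g·y₁) = 3.81/√(9.81×0.328) = 2.12.
Fr₁ = 2.12 lies in the weak range.

Fr₁ = 2.12; weak jump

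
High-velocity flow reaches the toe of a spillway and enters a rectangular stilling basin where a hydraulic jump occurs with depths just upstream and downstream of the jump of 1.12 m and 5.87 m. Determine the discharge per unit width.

For a rectangular channel the momentum equation gives q² = ½·g·y₁·y₂·(y₁ + y₂) = ½×9.81×1.12×5.87×6.99 = 225.
q = √225 = 15.0 m²/s.

q = 15.0 m²/s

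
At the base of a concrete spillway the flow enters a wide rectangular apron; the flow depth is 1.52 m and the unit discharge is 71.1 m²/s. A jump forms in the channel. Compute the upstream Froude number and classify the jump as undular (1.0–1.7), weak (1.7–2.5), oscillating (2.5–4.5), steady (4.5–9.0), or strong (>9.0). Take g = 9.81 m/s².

V₁ = q/y₁ = 71.1/1.52 = 46.8 m/s. Fr₁ = V₁/√(g·y₁) = 46.8/√(9.81×1.52) = 12.1.
Fr₁ = 12.1 lies in the strong range.

Fr₁ = 12.1; strong jump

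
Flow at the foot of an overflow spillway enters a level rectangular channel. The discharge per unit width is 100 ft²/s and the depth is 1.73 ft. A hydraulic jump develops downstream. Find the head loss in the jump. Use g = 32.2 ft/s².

ΔE = 35.0 ft

V₁ = q/y₁ = 100/1.73 = 57.8 ft/s. Fr₁ = V₁/√(g·y₁) = 57.8/√(32.2×1.73) = 7.74.
Bélanger equation: y₂/y₁ = ½[√(1 + 8Fr₁²) − 1] = ½[√480.8 − 1] = 10.5.
y₂ = 10.5 × 1.73 = 18.1 ft.
Head loss: ΔE = (y₂ − y₁)³/(4y₁y₂) = (18.1 − 1.73)³/(4×1.73×18.1) = 4389/125 = 35.0 ft.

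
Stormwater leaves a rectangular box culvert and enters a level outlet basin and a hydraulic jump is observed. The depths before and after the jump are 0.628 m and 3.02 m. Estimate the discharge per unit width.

For a rectangular channel the momentum equation gives q² = ½·g·y₁·y₂·(y₁ + y₂) = ½×9.81×0.628×3.02×3.65 = 33.9.
q = √33.9 = 5.83 m²/s.

q = 5.83 m²/s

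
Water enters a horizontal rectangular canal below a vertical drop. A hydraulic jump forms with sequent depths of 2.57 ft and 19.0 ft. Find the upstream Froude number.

For a rectangular channel the momentum equation gives q² = ½·g·y₁·y₂·(y₁ + y₂) = ½×32.2×2.57×19.0×21.6 = 16958.
q = √16958 = 130 ft²/s.
V₁ = q/y₁ = 50.7 ft/s; Fr₁ = V₁/√(g·y₁) = 5.57.

Fr₁ = 5.57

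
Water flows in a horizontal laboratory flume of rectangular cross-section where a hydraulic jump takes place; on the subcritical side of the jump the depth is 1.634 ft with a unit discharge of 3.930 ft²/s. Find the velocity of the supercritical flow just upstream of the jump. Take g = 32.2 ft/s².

V₁ = 12.97 ft/s

V₂ = q/y₂ = 3.930/1.634 = 2.405 ft/s; Fr₂ = V₂/√(g·y₂) = 0.3316.
From the momentum equation (using Fr₂), y₁/y₂ = ½[√(1 + 8Fr₂²) − 1] = ½[√1.8796 − 1] = 0.1855.
y₁ = 0.1855 × 1.634 = 0.3031 ft.
V₁ = q/y₁ = 3.930/0.3031 = 12.97 ft/s.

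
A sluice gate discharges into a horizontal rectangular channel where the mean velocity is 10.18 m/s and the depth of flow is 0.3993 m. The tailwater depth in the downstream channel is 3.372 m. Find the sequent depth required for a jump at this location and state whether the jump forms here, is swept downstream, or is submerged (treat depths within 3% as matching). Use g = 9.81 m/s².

Fr₁ = V₁/√(g·y₁) = 10.18/√(9.81×0.3993) = 5.144.
By Bélanger, y₂/y₁ = ½[√(1 + 8Fr₁²) − 1] = ½[√212.65 − 1] = 6.791.
y₂ = 6.791 × 0.3993 = 2.712 m.
Tailwater y_tw = 3.372 m: y_tw > y₂, so the jump is submerged.

y₂ = 2.712 m; the jump is submerged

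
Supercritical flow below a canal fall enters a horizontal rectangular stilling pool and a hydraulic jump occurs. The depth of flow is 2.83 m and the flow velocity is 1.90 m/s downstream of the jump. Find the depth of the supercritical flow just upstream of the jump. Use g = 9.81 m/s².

Fr₂ = V₂/√(g·y₂) = 1.90/√(9.81×2.83) = 0.361.
Applying the sequent-depth relation in reverse, y₁/y₂ = ½[√(1 + 8Fr₂²) − 1] = ½[√2.040 − 1] = 0.214.
y₁ = 0.214 × 2.83 = 0.606 m.

y₁ = 0.606 m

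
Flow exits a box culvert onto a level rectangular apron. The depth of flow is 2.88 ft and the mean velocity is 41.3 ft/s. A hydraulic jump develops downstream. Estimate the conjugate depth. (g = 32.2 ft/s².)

Fr₁ = V₁/√(g·y₁) = 41.3/√(32.2×2.88) = 4.29.
Conjugate-depth relation: y₂/y₁ = ½[√(1 + 8Fr₁²) − 1] = ½[√148.1 − 1] = 5.59.
y₂ = 5.59 × 2.88 = 16.1 ft.

y₂ = 16.1 ft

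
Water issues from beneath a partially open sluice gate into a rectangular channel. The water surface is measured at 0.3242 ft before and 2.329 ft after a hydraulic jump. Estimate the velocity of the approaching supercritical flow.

V₁ = 17.52 ft/s

For a rectangular channel the momentum equation gives q² = ½·g·y₁·y₂·(y₁ + y₂) = ½×32.2×0.3242×2.329×2.653 = 32.25.
q = √32.25 = 5.679 ft²/s.
V₁ = q/y₁ = 5.679/0.3242 = 17.52 ft/s.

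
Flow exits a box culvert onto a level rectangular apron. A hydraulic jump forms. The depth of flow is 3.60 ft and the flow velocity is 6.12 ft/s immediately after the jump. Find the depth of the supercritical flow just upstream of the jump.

Fr₂ = V₂/√(g·y₂) = 6.12/√(32.2×3.60) = 0.568.
Applying the sequent-depth relation in reverse, y₁/y₂ = ½[√(1 + 8Fr₂²) − 1] = ½[√3.585 − 1] = 0.447.
y₁ = 0.447 × 3.60 = 1.61 ft.

y₁ = 1.61 ft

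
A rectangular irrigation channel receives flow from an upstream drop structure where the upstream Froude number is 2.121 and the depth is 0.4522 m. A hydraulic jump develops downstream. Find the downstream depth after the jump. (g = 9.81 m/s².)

y₂ = 1.149 m

Fr₁ = 2.121 (given).
Conjugate-depth relation: y₂/y₁ = ½[√(1 + 8Fr₁²) − 1] = ½[√36.989 − 1] = 2.541.
y₂ = 2.541 × 0.4522 = 1.149 m.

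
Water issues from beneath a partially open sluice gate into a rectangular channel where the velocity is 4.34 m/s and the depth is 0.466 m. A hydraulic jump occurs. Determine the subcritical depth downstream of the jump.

y₂ = 1.12 m

Fr₁ = V₁/√(g·y₁) = 4.34/√(9.81×0.466) = 2.03.
By Bélanger, y₂/y₁ = ½[√(1 + 8Fr₁²) − 1] = ½[√33.96 − 1] = 2.41.
y₂ = 2.41 × 0.466 = 1.12 m.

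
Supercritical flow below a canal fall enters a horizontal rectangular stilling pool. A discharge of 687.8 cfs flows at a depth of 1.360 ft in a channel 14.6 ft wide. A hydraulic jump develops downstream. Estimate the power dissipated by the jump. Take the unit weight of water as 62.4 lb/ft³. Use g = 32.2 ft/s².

q = Q/b = 687.8/14.6 = 47.11 ft²/s; V₁ = q/y₁ = 34.64 ft/s. Fr₁ = V₁/√(g·y₁) = 5.234.
Bélanger equation: y₂/y₁ = ½[√(1 + 8Fr₁²) − 1] = ½[√220.20 − 1] = 6.920.
y₂ = 6.920 × 1.360 = 9.411 ft.
V₂ = q/y₂ = 47.11/9.411 = 5.006 ft/s. E₁ = y₁ + V₁²/2g = 19.99 ft; E₂ = y₂ + V₂²/2g = 9.800 ft. ΔE = E₁ − E₂ = 10.19 ft.
P = γ·Q·ΔE/550 = 62.4 × 687.8 × 10.19 / 550 = 795.3 hp.

P = 795.3 hp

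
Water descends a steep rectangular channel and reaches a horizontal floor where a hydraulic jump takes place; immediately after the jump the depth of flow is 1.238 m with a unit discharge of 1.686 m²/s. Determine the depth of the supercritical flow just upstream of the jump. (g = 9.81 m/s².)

V₂ = q/y₂ = 1.686/1.238 = 1.362 m/s; Fr₂ = V₂/√(g·y₂) = 0.3908.
Since the conjugate-depth ratio holds either way, y₁/y₂ = ½[√(1 + 8Fr₂²) − 1] = ½[√2.2217 − 1] = 0.2453.
y₁ = 0.2453 × 1.238 = 0.3036 m.

y₁ = 0.3036 m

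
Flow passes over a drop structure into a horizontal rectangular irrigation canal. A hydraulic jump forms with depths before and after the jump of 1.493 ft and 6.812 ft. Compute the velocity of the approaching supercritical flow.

For a rectangular channel the momentum equation gives q² = ½·g·y₁·y₂·(y₁ + y₂) = ½×32.2×1.493×6.812×8.305 = 1360.
q = √1360 = 36.88 ft²/s.
V₁ = q/y₁ = 36.88/1.493 = 24.70 ft/s.

V₁ = 24.70 ft/s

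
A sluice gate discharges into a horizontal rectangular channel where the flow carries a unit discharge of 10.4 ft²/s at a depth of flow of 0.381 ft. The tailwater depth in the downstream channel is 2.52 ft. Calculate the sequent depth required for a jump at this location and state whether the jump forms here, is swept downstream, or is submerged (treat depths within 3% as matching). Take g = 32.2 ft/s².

y₂ = 4.01 ft; the jump is swept downstream

V₁ = q/y₁ = 10.4/0.381 = 27.3 ft/s. Fr₁ = V₁/√(g·y₁) = 27.3/√(32.2×0.381) = 7.79.
Sequent-depth ratio: y₂/y₁ = ½[√(1 + 8Fr₁²) − 1] = ½[√486.9 − 1] = 10.5.
y₂ = 10.5 × 0.381 = 4.01 ft.
Tailwater y_tw = 2.52 ft: y_tw < y₂, so the jump is swept downstream.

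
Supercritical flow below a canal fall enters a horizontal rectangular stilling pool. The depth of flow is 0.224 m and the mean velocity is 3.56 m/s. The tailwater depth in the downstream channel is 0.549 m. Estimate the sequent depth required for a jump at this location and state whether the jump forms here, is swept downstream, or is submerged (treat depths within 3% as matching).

Fr₁ = V₁/√(g·y₁) = 3.56/√(9.81×0.224) = 2.40.
Bélanger equation: y₂/y₁ = ½[√(1 + 8Fr₁²) − 1] = ½[√47.14 − 1] = 2.93.
y₂ = 2.93 × 0.224 = 0.657 m.
Tailwater y_tw = 0.549 m: y_tw < y₂, so the jump is swept downstream.

y₂ = 0.657 m; the jump is swept downstream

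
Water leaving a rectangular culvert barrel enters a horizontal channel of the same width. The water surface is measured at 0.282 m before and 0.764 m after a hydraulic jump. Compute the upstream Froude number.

Fr₁ = 2.24

For a rectangular channel the momentum equation gives q² = ½·g·y₁·y₂·(y₁ + y₂) = ½×9.81×0.282×0.764×1.05 = 1.11.
q = √1.11 = 1.05 m²/s.
V₁ = q/y₁ = 3.73 m/s; Fr₁ = V₁/√(g·y₁) = 2.24.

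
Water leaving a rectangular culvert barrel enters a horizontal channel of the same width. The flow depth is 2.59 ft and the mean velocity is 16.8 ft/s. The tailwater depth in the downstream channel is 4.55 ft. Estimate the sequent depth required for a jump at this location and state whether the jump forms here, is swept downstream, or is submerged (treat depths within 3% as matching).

Fr₁ = V₁/√(g·y₁) = 16.8/√(32.2×2.59) = 1.84.
Conjugate-depth relation: y₂/y₁ = ½[√(1 + 8Fr₁²) − 1] = ½[√28.07 − 1] = 2.15.
y₂ = 2.15 × 2.59 = 5.57 ft.
Tailwater y_tw = 4.55 ft: y_tw < y₂, so the jump is swept downstream.

y₂ = 5.57 ft; the jump is swept downstream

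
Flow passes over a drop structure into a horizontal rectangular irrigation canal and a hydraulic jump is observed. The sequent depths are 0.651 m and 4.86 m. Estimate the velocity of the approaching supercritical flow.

For a rectangular channel the momentum equation gives q² = ½·g·y₁·y₂·(y₁ + y₂) = ½×9.81×0.651×4.86×5.51 = 85.5.
q = √85.5 = 9.25 m²/s.
V₁ = q/y₁ = 9.25/0.651 = 14.2 m/s.

V₁ = 14.2 m/s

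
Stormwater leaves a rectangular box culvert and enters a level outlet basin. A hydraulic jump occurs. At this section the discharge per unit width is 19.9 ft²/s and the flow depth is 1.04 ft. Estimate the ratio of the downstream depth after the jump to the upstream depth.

y₂/y₁ = 4.20

V₁ = q/y₁ = 19.9/1.04 = 19.1 ft/s. Fr₁ = V₁/√(g·y₁) = 19.1/√(32.2×1.04) = 3.31.
Conjugate-depth relation: y₂/y₁ = ½[√(1 + 8Fr₁²) − 1] = ½[√88.47 − 1] = 4.20.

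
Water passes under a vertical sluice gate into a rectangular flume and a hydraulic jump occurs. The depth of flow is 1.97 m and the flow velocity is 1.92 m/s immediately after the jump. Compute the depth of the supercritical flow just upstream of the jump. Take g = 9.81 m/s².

Fr₂ = V₂/√(g·y₂) = 1.92/√(9.81×1.97) = 0.437.
Since the conjugate-depth ratio holds either way, y₁/y₂ = ½[√(1 + 8Fr₂²) − 1] = ½[√2.526 − 1] = 0.295.
y₁ = 0.295 × 1.97 = 0.581 m.

y₁ = 0.581 m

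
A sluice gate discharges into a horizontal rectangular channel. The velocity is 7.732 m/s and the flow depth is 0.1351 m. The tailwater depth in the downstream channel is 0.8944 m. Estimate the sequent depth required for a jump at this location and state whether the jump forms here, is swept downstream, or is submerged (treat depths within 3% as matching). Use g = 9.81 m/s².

Fr₁ = V₁/√(g·y₁) = 7.732/√(9.81×0.1351) = 6.716.
Conjugate-depth relation: y₂/y₁ = ½[√(1 + 8Fr₁²) − 1] = ½[√361.87 − 1] = 9.011.
y₂ = 9.011 × 0.1351 = 1.217 m.
Tailwater y_tw = 0.8944 m: y_tw < y₂, so the jump is swept downstream.

y₂ = 1.217 m; the jump is swept downstream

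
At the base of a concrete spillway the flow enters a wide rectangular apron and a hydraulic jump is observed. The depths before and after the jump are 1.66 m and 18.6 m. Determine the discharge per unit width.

q = 55.4 m²/s

For a rectangular channel the momentum equation gives q² = ½·g·y₁·y₂·(y₁ + y₂) = ½×9.81×1.66×18.6×20.3 = 3068.
q = √3068 = 55.4 m²/s.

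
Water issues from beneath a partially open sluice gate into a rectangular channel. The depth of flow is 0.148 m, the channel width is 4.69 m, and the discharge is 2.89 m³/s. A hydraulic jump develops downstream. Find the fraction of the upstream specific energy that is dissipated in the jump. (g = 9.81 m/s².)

ΔE/E₁ = 0.323 (32.3%)

q = Q/b = 2.89/4.69 = 0.616 m²/s; V₁ = q/y₁ = 4.16 m/s. Fr₁ = V₁/√(g·y₁) = 3.46.
Bélanger equation: y₂/y₁ = ½[√(1 + 8Fr₁²) − 1] = ½[√96.52 − 1] = 4.41.
y₂ = 4.41 × 0.148 = 0.653 m.
E₁ = y₁ + V₁²/2g = 1.03 m. ΔE = (y₂ − y₁)³/(4y₁y₂) = 0.333 m. ΔE/E₁ = 0.333/1.03 = 0.323.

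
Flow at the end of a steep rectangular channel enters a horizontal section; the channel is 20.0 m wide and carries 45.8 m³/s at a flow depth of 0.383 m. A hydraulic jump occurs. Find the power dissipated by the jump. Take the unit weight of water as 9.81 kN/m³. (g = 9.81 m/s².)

q = Q/b = 45.8/20.0 = 2.29 m²/s; V₁ = q/y₁ = 5.98 m/s. Fr₁ = V₁/√(g·y₁) = 3.08.
By Bélanger, y₂/y₁ = ½[√(1 + 8Fr₁²) − 1] = ½[√77.12 − 1] = 3.89.
y₂ = 3.89 × 0.383 = 1.49 m.
V₂ = q/y₂ = 2.29/1.49 = 1.54 m/s. E₁ = y₁ + V₁²/2g = 2.21 m; E₂ = y₂ + V₂²/2g = 1.61 m. ΔE = E₁ − E₂ = 0.595 m.
P = γ·Q·ΔE = 9.81 × 45.8 × 0.595 = 267 kW.

P = 267 kW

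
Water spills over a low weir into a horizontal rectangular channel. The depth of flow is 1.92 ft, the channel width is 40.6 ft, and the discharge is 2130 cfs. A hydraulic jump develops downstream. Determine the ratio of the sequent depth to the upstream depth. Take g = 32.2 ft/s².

q = Q/b = 2130/40.6 = 52.5 ft²/s; V₁ = q/y₁ = 27.3 ft/s. Fr₁ = V₁/√(g·y₁) = 3.48.
Sequent-depth ratio: y₂/y₁ = ½[√(1 + 8Fr₁²) − 1] = ½[√97.61 − 1] = 4.44.

y₂/y₁ = 4.44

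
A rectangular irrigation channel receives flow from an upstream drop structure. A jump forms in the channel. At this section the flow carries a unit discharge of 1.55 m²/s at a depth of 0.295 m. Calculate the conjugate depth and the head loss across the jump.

y₂ = 1.15 m; ΔE = 0.460 m

V₁ = q/y₁ = 1.55/0.295 = 5.25 m/s. Fr₁ = V₁/√(g·y₁) = 5.25/√(9.81×0.295) = 3.09.
By Bélanger, y₂/y₁ = ½[√(1 + 8Fr₁²) − 1] = ½[√77.32 − 1] = 3.90.
y₂ = 3.90 × 0.295 = 1.15 m.
V₂ = q/y₂ = 1.55/1.15 = 1.35 m/s. E₁ = y₁ + V₁²/2g = 1.70 m; E₂ = y₂ + V₂²/2g = 1.24 m. ΔE = E₁ − E₂ = 0.460 m.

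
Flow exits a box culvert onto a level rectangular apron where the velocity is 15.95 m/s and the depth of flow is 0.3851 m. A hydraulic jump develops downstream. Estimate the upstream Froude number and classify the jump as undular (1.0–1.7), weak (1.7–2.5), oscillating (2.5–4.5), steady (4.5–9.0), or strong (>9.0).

Fr₁ = 8.206; steady jump

Fr₁ = V₁/√(g·y₁) = 15.95/√(9.81×0.3851) = 8.206.
Fr₁ = 8.206 lies in the steady range.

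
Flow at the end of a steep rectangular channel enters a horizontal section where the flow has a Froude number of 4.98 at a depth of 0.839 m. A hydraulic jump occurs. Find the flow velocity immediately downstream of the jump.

Fr₁ = 4.98 (given).
Bélanger equation: y₂/y₁ = ½[√(1 + 8Fr₁²) − 1] = ½[√199.4 − 1] = 6.56.
y₂ = 6.56 × 0.839 = 5.50 m.
V₁ = Fr₁·√(g·y₁) = 4.98×√(9.81×0.839) = 14.3 m/s; q = V₁·y₁ = 12.0 m²/s.
V₂ = q/y₂ = 12.0/5.50 = 2.18 m/s.

V₂ = 2.18 m/s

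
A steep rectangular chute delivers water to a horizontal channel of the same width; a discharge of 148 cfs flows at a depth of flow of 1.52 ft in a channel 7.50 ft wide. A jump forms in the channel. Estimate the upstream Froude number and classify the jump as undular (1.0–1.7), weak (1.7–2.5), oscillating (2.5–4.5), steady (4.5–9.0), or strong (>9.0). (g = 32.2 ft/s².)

Fr₁ = 1.86; weak jump

q = Q/b = 148/7.50 = 19.7 ft²/s; V₁ = q/y₁ = 13.0 ft/s. Fr₁ = V₁/√(g·y₁) = 1.86.
Fr₁ = 1.86 lies in the weak range.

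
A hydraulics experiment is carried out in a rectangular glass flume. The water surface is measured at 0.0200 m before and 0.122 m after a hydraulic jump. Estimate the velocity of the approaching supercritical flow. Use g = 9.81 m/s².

V₁ = 2.06 m/s

For a rectangular channel the momentum equation gives q² = ½·g·y₁·y₂·(y₁ + y₂) = ½×9.81×0.0200×0.122×0.142 = 0.00170.
q = √0.00170 = 0.0412 m²/s.
V₁ = q/y₁ = 0.0412/0.0200 = 2.06 m/s.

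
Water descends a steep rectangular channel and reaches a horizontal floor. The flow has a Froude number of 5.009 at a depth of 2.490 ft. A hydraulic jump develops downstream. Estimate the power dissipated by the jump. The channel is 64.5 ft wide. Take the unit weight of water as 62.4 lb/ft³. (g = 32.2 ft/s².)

P = 13544 hp

Fr₁ = 5.009 (given).
Conjugate-depth relation: y₂/y₁ = ½[√(1 + 8Fr₁²) − 1] = ½[√201.72 − 1] = 6.601.
y₂ = 6.601 × 2.490 = 16.44 ft.
V₁ = Fr₁·√(g·y₁) = 5.009×√(32.2×2.490) = 44.85 ft/s; q = V₁·y₁ = 111.7 ft²/s. V₂ = q/y₂ = 111.7/16.44 = 6.794 ft/s. E₁ = y₁ + V₁²/2g = 33.73 ft; E₂ = y₂ + V₂²/2g = 17.15 ft. ΔE = E₁ − E₂ = 16.57 ft.
Q = q·b = 111.7 × 64.5 = 7203 cfs. P = γ·Q·ΔE/550 = 62.4 × 7203 × 16.57 / 550 = 13544 hp.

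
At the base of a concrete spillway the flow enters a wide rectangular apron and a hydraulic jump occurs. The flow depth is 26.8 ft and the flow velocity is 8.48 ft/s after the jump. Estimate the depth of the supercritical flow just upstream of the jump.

Fr₂ = V₂/√(g·y₂) = 8.48/√(32.2×26.8) = 0.289.
From the momentum equation (using Fr₂), y₁/y₂ = ½[√(1 + 8Fr₂²) − 1] = ½[√1.667 − 1] = 0.145.
y₁ = 0.145 × 26.8 = 3.90 ft.

y₁ = 3.90 ft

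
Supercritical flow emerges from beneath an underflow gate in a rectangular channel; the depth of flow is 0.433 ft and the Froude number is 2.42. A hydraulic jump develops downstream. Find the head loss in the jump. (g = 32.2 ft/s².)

Fr₁ = 2.42 (given).
Bélanger equation: y₂/y₁ = ½[√(1 + 8Fr₁²) − 1] = ½[√47.85 − 1] = 2.96.
y₂ = 2.96 × 0.433 = 1.28 ft.
V₁ = Fr₁·√(g·y₁) = 2.42×√(32.2×0.433) = 9.04 ft/s; q = V₁·y₁ = 3.91 ft²/s. V₂ = q/y₂ = 3.91/1.28 = 3.05 ft/s. E₁ = y₁ + V₁²/2g = 1.70 ft; E₂ = y₂ + V₂²/2g = 1.43 ft. ΔE = E₁ − E₂ = 0.275 ft.

ΔE = 0.275 ft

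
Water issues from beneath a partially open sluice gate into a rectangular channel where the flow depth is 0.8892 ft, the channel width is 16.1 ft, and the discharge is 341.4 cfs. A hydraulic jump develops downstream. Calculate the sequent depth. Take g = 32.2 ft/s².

q = Q/b = 341.4/16.1 = 21.20 ft²/s; V₁ = q/y₁ = 23.85 ft/s. Fr₁ = V₁/√(g·y₁) = 4.457.
By Bélanger, y₂/y₁ = ½[√(1 + 8Fr₁²) − 1] = ½[√159.90 − 1] = 5.822.
y₂ = 5.822 × 0.8892 = 5.177 ft.

y₂ = 5.177 ft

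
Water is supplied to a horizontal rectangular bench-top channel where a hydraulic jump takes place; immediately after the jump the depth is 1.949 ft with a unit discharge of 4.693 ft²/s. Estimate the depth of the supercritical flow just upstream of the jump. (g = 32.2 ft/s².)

V₂ = q/y₂ = 4.693/1.949 = 2.408 ft/s; Fr₂ = V₂/√(g·y₂) = 0.3040.
Since the conjugate-depth ratio holds either way, y₁/y₂ = ½[√(1 + 8Fr₂²) − 1] = ½[√1.7391 − 1] = 0.1594.
y₁ = 0.1594 × 1.949 = 0.3106 ft.

y₁ = 0.3106 ft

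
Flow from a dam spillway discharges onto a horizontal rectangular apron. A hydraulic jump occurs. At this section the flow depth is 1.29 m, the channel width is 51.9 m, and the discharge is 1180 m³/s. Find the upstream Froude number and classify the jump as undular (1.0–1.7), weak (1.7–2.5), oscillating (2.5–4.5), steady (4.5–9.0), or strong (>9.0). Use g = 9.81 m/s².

Fr₁ = 4.95; steady jump

q = Q/b = 1180/51.9 = 22.7 m²/s; V₁ = q/y₁ = 17.6 m/s. Fr₁ = V₁/√(g·y₁) = 4.95.
Fr₁ = 4.95 lies in the steady range.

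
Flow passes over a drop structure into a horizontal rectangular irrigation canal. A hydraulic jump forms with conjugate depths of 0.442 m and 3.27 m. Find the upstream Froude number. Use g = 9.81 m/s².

Fr₁ = 5.57

For a rectangular channel the momentum equation gives q² = ½·g·y₁·y₂·(y₁ + y₂) = ½×9.81×0.442×3.27×3.71 = 26.3.
q = √26.3 = 5.13 m²/s.
V₁ = q/y₁ = 11.6 m/s; Fr₁ = V₁/√(g·y₁) = 5.57.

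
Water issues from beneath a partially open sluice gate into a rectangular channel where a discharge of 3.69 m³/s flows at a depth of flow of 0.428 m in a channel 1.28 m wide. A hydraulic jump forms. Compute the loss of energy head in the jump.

q = Q/b = 3.69/1.28 = 2.88 m²/s; V₁ = q/y₁ = 6.74 m/s. Fr₁ = V₁/√(g·y₁) = 3.29.
From the momentum equation for a rectangular channel, y₂/y₁ = ½[√(1 + 8Fr₁²) − 1] = ½[√87.44 − 1] = 4.18.
y₂ = 4.18 × 0.428 = 1.79 m.
Head loss: ΔE = (y₂ − y₁)³/(4y₁y₂) = (1.79 − 0.428)³/(4×0.428×1.79) = 2.51/3.06 = 0.821 m.

ΔE = 0.821 m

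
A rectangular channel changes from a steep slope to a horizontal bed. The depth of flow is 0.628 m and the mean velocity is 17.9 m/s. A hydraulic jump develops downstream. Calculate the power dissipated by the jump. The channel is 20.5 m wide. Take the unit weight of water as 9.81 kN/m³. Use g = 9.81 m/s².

Fr₁ = V₁/√(g·y₁) = 17.9/√(9.81×0.628) = 7.21.
Sequent-depth ratio: y₂/y₁ = ½[√(1 + 8Fr₁²) − 1] = ½[√417.1 − 1] = 9.71.
y₂ = 9.71 × 0.628 = 6.10 m.
Head loss: ΔE = (y₂ − y₁)³/(4y₁y₂) = (6.10 − 0.628)³/(4×0.628×6.10) = 164/15.3 = 10.7 m.
q = V₁·y₁ = 17.9 × 0.628 = 11.2 m²/s. Q = q·b = 11.2 × 20.5 = 230 m³/s. P = γ·Q·ΔE = 9.81 × 230 × 10.7 = 24160 kW.

P = 24160 kW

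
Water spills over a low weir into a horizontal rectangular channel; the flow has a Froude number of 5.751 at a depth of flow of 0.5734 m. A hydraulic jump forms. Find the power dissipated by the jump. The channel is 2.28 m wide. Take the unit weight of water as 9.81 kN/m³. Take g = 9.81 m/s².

P = 963.5 kW

Fr₁ = 5.751 (given).
Bélanger equation: y₂/y₁ = ½[√(1 + 8Fr₁²) − 1] = ½[√265.59 − 1] = 7.648.
y₂ = 7.648 × 0.5734 = 4.386 m.
Head loss: ΔE = (y₂ − y₁)³/(4y₁y₂) = (4.386 − 0.5734)³/(4×0.5734×4.386) = 55.40/10.06 = 5.508 m.
V₁ = Fr₁·√(g·y₁) = 5.751×√(9.81×0.5734) = 13.64 m/s; q = V₁·y₁ = 7.821 m²/s. Q = q·b = 7.821 × 2.28 = 17.83 m³/s. P = γ·Q·ΔE = 9.81 × 17.83 × 5.508 = 963.5 kW.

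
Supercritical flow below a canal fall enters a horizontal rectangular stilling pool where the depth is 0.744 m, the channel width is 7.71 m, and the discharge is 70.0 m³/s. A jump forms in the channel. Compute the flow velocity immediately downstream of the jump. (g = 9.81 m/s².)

q = Q/b = 70.0/7.71 = 9.08 m²/s; V₁ = q/y₁ = 12.2 m/s. Fr₁ = V₁/√(g·y₁) = 4.52.
By Bélanger, y₂/y₁ = ½[√(1 + 8Fr₁²) − 1] = ½[√164.2 − 1] = 5.91.
y₂ = 5.91 × 0.744 = 4.40 m.
V₂ = q/y₂ = 9.08/4.40 = 2.07 m/s.

V₂ = 2.07 m/s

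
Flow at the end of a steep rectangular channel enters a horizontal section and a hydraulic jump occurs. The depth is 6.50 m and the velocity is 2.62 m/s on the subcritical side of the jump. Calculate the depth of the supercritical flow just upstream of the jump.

Fr₂ = V₂/√(g·y₂) = 2.62/√(9.81×6.50) = 0.328.
The Bélanger relation is symmetric: y₁/y₂ = ½[√(1 + 8Fr₂²) − 1] = ½[√1.861 − 1] = 0.182.
y₁ = 0.182 × 6.50 = 1.18 m.

y₁ = 1.18 m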